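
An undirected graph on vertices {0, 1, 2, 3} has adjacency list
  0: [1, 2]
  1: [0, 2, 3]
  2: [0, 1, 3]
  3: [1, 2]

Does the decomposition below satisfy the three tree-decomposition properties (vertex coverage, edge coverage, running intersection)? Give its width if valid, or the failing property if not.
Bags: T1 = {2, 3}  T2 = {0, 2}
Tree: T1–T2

A tree decomposition must satisfy three properties: every vertex lies in some bag; for every edge, both endpoints lie together in some bag; and for every vertex, the bags containing it form a connected subtree. Here vertex 1 appears in no bag, so the decomposition is invalid.

No — vertex 1 appears in no bag.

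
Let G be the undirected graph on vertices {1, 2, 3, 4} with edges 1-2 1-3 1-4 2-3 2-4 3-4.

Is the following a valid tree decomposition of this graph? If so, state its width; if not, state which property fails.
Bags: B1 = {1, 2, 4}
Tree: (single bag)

A tree decomposition must satisfy three properties: every vertex lies in some bag; for every edge, both endpoints lie together in some bag; and for every vertex, the bags containing it form a connected subtree. Here vertex 3 appears in no bag, so the decomposition is invalid.

No — vertex 3 appears in no bag.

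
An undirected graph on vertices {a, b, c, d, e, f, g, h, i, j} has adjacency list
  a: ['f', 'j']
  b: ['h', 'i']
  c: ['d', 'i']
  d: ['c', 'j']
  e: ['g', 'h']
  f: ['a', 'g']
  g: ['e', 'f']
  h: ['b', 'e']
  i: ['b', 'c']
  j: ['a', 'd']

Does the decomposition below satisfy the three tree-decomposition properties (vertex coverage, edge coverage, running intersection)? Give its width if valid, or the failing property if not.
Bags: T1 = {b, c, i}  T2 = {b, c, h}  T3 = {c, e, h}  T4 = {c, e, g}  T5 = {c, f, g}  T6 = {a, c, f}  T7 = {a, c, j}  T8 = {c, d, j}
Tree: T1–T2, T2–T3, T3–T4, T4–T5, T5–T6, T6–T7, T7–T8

Yes; width 2.

Checking the three conditions: (i) the bags cover all of {a, b, c, d, e, f, g, h, i, j}; (ii) for each edge, some bag contains both endpoints; (iii) the bags containing any fixed vertex form a subtree. All hold, so the decomposition is valid with width 3 − 1 = 2.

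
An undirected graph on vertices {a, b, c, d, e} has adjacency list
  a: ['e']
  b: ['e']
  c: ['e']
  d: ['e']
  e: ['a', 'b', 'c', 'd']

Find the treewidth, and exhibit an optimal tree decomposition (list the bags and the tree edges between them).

Treewidth 1.
One such decomposition:
Bags: B1 = {a, e}  B2 = {b, e}  B3 = {c, e}  B4 = {d, e}
Tree: B1–B2, B1–B3, B3–B4

The largest bag has 2 vertices, giving width 1; this decomposition certifies tw(G) ≤ 1. G has an edge, so its treewidth is at least 1. The upper and lower bounds meet at 1, so that is the treewidth.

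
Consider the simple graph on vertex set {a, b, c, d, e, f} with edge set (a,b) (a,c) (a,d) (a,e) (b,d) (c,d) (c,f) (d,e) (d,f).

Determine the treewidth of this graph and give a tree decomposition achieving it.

The largest bag has 3 vertices, giving width 2; this decomposition certifies tw(G) ≤ 2. For the lower bound, the 3 vertices {a, d, e} are pairwise adjacent, and any tree decomposition puts a clique entirely inside one bag — forcing width ≥ 2. Therefore the treewidth is 2.

Treewidth 2.
One such decomposition:
Bags: B1 = {c, d, f}  B2 = {a, c, d}  B3 = {a, b, d}  B4 = {a, d, e}
Tree: B1–B2, B2–B3, B2–B4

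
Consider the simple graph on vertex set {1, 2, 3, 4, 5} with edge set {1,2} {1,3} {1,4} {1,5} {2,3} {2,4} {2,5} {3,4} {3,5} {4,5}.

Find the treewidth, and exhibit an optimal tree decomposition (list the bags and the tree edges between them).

Treewidth 4.
Bags: B1 = {1, 2, 3, 4, 5}
Tree: (single bag)

With just one bag of size 5, the width is 5 − 1 = 4, so tw(G) ≤ 4. On the other hand G contains the 5-clique {1, 2, 3, 4, 5}. A clique must lie in a single bag of any decomposition, so no decomposition can have width below 4. Therefore the treewidth is 4.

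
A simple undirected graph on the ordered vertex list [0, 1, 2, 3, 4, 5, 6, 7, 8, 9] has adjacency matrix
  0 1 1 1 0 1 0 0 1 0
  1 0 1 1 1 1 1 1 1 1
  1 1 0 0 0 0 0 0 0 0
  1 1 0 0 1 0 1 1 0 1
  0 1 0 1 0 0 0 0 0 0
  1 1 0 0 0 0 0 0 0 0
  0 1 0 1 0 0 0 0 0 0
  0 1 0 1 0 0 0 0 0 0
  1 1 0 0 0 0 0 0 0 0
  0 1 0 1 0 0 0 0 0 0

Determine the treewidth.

2

A width-2 tree decomposition is:
Bags: B1 = {1, 3, 7}  B2 = {1, 3, 9}  B3 = {0, 1, 3}  B4 = {0, 1, 5}  B5 = {1, 3, 4}  B6 = {1, 3, 6}  B7 = {0, 1, 2}  B8 = {0, 1, 8}
Tree: B1–B2, B1–B3, B3–B4, B2–B5, B3–B6, B3–B7, B4–B8
The largest bag has 3 vertices, giving width 2; this decomposition certifies tw(G) ≤ 2. On the other hand G contains the 3-clique {0, 1, 8}. A clique must lie in a single bag of any decomposition, so no decomposition can have width below 2. The upper and lower bounds meet at 2, so that is the treewidth.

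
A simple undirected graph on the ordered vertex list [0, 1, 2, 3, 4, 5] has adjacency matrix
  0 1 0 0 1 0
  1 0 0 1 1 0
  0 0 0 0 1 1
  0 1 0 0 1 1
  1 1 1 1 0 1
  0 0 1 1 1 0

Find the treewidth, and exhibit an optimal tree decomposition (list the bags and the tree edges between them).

Treewidth 2.
Bags: B1 = {0, 1, 4}  B2 = {1, 3, 4}  B3 = {3, 4, 5}  B4 = {2, 4, 5}
Tree: B1–B2, B2–B3, B3–B4

Every bag has size at most 3, so the width is 3 − 1 = 2 and tw(G) ≤ 2. On the other hand G contains the 3-clique {0, 1, 4}. A clique must lie in a single bag of any decomposition, so no decomposition can have width below 2. Combining the bounds, tw(G) = 2.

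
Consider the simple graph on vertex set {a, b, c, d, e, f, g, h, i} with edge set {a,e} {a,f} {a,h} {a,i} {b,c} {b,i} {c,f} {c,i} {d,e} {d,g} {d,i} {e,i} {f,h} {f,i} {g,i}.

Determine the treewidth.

A width-2 tree decomposition is:
Bags: B1 = {a, f, i}  B2 = {a, f, h}  B3 = {a, e, i}  B4 = {c, f, i}  B5 = {d, e, i}  B6 = {b, c, i}  B7 = {d, g, i}
Tree: B1–B2, B1–B3, B1–B4, B3–B5, B4–B6, B5–B7
Every bag has size at most 3, so the width is 3 − 1 = 2 and tw(G) ≤ 2. On the other hand G contains the 3-clique {a, f, h}. A clique must lie in a single bag of any decomposition, so no decomposition can have width below 2. The upper and lower bounds meet at 2, so that is the treewidth.

2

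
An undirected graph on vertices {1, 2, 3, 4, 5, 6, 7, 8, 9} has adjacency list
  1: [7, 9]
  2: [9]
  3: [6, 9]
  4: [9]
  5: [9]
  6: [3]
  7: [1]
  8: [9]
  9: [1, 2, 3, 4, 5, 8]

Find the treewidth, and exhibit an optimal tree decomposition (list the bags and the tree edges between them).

Treewidth 1.
One such decomposition:
Bags: B1 = {1, 9}  B2 = {3, 9}  B3 = {5, 9}  B4 = {4, 9}  B5 = {2, 9}  B6 = {1, 7}  B7 = {3, 6}  B8 = {8, 9}
Tree: B1–B2, B1–B3, B3–B4, B2–B5, B1–B6, B2–B7, B1–B8

The largest bag has 2 vertices, giving width 1; this decomposition certifies tw(G) ≤ 1. Any graph with an edge has treewidth ≥ 1, and G has the edge 9–1. Therefore the treewidth is 1.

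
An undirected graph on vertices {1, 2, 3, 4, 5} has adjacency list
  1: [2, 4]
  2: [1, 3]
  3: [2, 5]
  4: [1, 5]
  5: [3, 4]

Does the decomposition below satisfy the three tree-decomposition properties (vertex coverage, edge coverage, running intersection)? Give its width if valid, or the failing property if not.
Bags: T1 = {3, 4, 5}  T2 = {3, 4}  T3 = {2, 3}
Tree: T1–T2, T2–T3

A tree decomposition must satisfy three properties: every vertex lies in some bag; for every edge, both endpoints lie together in some bag; and for every vertex, the bags containing it form a connected subtree. Here vertex 1 appears in no bag, so the decomposition is invalid.

No — vertex 1 appears in no bag.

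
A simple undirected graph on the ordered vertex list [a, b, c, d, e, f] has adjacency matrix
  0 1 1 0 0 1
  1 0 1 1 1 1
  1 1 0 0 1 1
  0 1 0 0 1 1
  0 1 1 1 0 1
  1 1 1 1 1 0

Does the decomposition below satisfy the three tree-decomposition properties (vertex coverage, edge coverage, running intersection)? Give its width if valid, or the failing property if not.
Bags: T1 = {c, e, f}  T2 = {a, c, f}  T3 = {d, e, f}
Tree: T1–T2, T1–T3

No — vertex b appears in no bag.

A tree decomposition must satisfy three properties: every vertex lies in some bag; for every edge, both endpoints lie together in some bag; and for every vertex, the bags containing it form a connected subtree. Here vertex b appears in no bag, so the decomposition is invalid.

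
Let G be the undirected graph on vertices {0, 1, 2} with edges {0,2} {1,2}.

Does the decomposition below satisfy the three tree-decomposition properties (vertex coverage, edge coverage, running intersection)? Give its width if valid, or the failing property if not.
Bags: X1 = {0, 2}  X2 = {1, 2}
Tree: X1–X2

Yes; width 1.

Checking the three conditions: (i) the bags cover all of {0, 1, 2}; (ii) for each edge, some bag contains both endpoints; (iii) the bags containing any fixed vertex form a subtree. All hold, so the decomposition is valid with width 2 − 1 = 1.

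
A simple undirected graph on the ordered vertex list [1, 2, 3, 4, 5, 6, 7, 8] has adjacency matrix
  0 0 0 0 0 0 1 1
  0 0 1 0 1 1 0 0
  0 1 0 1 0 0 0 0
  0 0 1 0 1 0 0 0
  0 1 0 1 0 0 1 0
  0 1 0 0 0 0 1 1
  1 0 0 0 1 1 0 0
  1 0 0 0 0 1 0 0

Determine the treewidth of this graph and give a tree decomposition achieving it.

Treewidth 2.
One such decomposition:
Bags: B1 = {1, 6, 8}  B2 = {1, 6, 7}  B3 = {2, 6, 7}  B4 = {2, 5, 7}  B5 = {2, 3, 5}  B6 = {3, 4, 5}
Tree: B1–B2, B2–B3, B3–B4, B4–B5, B5–B6

Each bag holds 3 vertices, so the decomposition has width 2, which upper-bounds the treewidth. The edges 8–1–7–6–8 form a cycle, so G is not a tree and its treewidth is at least 2. The upper and lower bounds meet at 2, so that is the treewidth.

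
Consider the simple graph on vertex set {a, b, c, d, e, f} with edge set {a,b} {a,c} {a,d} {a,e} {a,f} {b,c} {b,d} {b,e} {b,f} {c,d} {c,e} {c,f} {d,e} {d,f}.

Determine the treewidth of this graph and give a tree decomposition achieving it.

Every bag has size at most 5, so the width is 5 − 1 = 4 and tw(G) ≤ 4. For the lower bound, the 5 vertices {a, b, c, d, e} are pairwise adjacent, and any tree decomposition puts a clique entirely inside one bag — forcing width ≥ 4. Combining the bounds, tw(G) = 4.

Treewidth 4.
One such decomposition:
Bags: B1 = {a, b, c, d, f}  B2 = {a, b, c, d, e}
Tree: B1–B2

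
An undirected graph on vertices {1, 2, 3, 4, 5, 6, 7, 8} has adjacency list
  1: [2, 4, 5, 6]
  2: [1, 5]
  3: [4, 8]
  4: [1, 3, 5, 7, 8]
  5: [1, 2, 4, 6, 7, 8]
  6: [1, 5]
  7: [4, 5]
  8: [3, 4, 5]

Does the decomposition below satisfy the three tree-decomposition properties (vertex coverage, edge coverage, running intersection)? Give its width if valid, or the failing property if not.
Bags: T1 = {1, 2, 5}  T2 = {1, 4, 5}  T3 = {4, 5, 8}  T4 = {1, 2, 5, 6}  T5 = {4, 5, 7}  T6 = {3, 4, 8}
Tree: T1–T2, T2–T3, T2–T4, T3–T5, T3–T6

No — bags containing vertex 2 are not connected in the tree.

A tree decomposition must satisfy three properties: every vertex lies in some bag; for every edge, both endpoints lie together in some bag; and for every vertex, the bags containing it form a connected subtree. Here bags containing vertex 2 are not connected in the tree, so the decomposition is invalid.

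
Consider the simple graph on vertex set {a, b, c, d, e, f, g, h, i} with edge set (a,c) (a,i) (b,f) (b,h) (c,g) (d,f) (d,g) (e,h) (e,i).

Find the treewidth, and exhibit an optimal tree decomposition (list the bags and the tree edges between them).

Treewidth 2.
One optimal decomposition is:
Bags: B1 = {b, e, h}  B2 = {b, e, f}  B3 = {d, e, f}  B4 = {d, e, g}  B5 = {c, e, g}  B6 = {a, c, e}  B7 = {a, e, i}
Tree: B1–B2, B2–B3, B3–B4, B4–B5, B5–B6, B6–B7

The largest bag has 3 vertices, giving width 2; this decomposition certifies tw(G) ≤ 2. Since e–h–b–f–d–g–c–a–i–e is a cycle in G, G is not acyclic. Forests are exactly the graphs of treewidth ≤ 1, so tw(G) ≥ 2. The upper and lower bounds meet at 2, so that is the treewidth.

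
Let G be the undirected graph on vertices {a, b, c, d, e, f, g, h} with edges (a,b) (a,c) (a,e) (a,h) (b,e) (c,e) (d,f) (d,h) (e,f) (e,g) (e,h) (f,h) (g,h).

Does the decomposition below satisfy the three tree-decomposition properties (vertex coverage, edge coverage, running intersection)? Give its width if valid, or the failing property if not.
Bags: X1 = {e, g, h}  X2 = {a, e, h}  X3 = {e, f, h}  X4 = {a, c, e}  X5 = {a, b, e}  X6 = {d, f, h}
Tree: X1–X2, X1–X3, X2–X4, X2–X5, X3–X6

Yes; width 2.

Every vertex of G appears in some bag (union = {a, b, c, d, e, f, g, h}); every edge is covered by a bag; and for each vertex v the set of bags containing v is connected in the bag tree. The decomposition is therefore valid. The largest bag has 3 vertices, so the width is 2.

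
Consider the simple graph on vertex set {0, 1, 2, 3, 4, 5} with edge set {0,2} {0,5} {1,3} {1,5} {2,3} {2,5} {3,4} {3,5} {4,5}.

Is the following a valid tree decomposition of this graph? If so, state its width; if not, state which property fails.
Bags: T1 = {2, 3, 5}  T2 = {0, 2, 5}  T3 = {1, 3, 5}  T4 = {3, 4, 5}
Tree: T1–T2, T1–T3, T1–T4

Vertex coverage: the bags together contain {0, 1, 2, 3, 4, 5}, the full vertex set. Edge coverage: each edge of G has both endpoints in at least one bag. Running intersection: for every vertex, the bags containing it form a connected subtree. All three properties hold, so this is a valid tree decomposition of width max|bag| − 1 = 2, and hence tw(G) ≤ 2.

Yes; width 2.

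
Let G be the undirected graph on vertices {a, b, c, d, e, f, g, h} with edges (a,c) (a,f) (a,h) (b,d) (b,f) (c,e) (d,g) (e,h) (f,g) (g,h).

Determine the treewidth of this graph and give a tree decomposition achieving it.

Treewidth 2.
One such decomposition:
Bags: B1 = {b, d, f}  B2 = {d, f, g}  B3 = {a, f, g}  B4 = {a, g, h}  B5 = {a, c, h}  B6 = {c, e, h}
Tree: B1–B2, B2–B3, B3–B4, B4–B5, B5–B6

Every bag has size at most 3, so the width is 3 − 1 = 2 and tw(G) ≤ 2. The edges b–d–g–f–b form a cycle, so G is not a tree and its treewidth is at least 2. The upper and lower bounds meet at 2, so that is the treewidth.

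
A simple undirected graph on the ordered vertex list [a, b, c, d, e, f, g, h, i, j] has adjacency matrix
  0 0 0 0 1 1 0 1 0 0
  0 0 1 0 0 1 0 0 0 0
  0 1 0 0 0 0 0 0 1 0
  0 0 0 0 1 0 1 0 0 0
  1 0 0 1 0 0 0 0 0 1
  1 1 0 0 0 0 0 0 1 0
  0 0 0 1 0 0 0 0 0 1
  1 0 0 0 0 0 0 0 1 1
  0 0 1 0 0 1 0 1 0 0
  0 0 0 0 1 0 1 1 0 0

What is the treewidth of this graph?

2

A width-2 tree decomposition is:
Bags: B1 = {b, c, f}  B2 = {c, f, i}  B3 = {a, f, i}  B4 = {a, h, i}  B5 = {a, e, h}  B6 = {e, h, j}  B7 = {d, e, j}  B8 = {d, g, j}
Tree: B1–B2, B2–B3, B3–B4, B4–B5, B5–B6, B6–B7, B7–B8
The largest bag has 3 vertices, giving width 2; this decomposition certifies tw(G) ≤ 2. The edges b–c–i–f–b form a cycle, so G is not a tree and its treewidth is at least 2. Combining the bounds, tw(G) = 2.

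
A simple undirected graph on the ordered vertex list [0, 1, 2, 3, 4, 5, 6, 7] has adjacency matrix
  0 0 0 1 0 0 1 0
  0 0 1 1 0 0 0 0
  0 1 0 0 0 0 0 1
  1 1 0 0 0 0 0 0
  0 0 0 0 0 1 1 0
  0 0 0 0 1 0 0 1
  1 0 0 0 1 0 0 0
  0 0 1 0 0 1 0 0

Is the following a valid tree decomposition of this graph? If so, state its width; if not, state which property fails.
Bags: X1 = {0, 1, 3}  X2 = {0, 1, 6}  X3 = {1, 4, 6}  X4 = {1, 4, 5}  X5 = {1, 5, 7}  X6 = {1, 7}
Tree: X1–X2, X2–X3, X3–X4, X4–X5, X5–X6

A tree decomposition must satisfy three properties: every vertex lies in some bag; for every edge, both endpoints lie together in some bag; and for every vertex, the bags containing it form a connected subtree. Here vertex 2 appears in no bag, so the decomposition is invalid.

No — vertex 2 appears in no bag.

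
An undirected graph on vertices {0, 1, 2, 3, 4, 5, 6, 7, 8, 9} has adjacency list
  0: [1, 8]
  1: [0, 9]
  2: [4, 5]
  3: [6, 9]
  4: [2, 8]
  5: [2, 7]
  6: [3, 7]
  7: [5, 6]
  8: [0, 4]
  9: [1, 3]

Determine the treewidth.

A width-2 tree decomposition is:
Bags: B1 = {0, 1, 8}  B2 = {1, 8, 9}  B3 = {3, 8, 9}  B4 = {3, 6, 8}  B5 = {6, 7, 8}  B6 = {5, 7, 8}  B7 = {2, 5, 8}  B8 = {2, 4, 8}
Tree: B1–B2, B2–B3, B3–B4, B4–B5, B5–B6, B6–B7, B7–B8
The largest bag has 3 vertices, giving width 2; this decomposition certifies tw(G) ≤ 2. Since 8–0–1–9–3–6–7–5–2–4–8 is a cycle in G, G is not acyclic. Forests are exactly the graphs of treewidth ≤ 1, so tw(G) ≥ 2. Hence tw(G) = 2 exactly.

2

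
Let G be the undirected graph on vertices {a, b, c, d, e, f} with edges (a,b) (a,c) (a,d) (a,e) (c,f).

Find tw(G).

1

A width-1 tree decomposition is:
Bags: B1 = {a, b}  B2 = {a, c}  B3 = {a, e}  B4 = {a, d}  B5 = {c, f}
Tree: B1–B2, B2–B3, B1–B4, B2–B5
Every bag has size at most 2, so the width is 2 − 1 = 1 and tw(G) ≤ 1. Any graph with an edge has treewidth ≥ 1, and G has the edge a–b. Combining the bounds, tw(G) = 1.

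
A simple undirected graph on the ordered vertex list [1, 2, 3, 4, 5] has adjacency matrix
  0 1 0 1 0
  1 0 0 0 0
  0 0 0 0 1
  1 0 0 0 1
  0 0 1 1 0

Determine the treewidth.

A width-1 tree decomposition is:
Bags: B1 = {1, 2}  B2 = {1, 4}  B3 = {4, 5}  B4 = {3, 5}
Tree: B1–B2, B2–B3, B3–B4
The largest bag has 2 vertices, giving width 1; this decomposition certifies tw(G) ≤ 1. Any graph with an edge has treewidth ≥ 1, and G has the edge 2–1. Combining the bounds, tw(G) = 1.

1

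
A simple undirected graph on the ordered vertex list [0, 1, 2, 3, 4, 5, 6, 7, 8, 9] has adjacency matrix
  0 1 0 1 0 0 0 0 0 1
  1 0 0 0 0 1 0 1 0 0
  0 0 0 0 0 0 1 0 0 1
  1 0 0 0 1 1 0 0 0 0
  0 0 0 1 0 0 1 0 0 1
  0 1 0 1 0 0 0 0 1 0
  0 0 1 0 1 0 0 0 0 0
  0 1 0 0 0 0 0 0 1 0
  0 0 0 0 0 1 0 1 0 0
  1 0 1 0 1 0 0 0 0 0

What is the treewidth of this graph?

2

A width-2 tree decomposition is:
Bags: B1 = {1, 7, 8}  B2 = {1, 5, 8}  B3 = {0, 1, 5}  B4 = {0, 3, 5}  B5 = {0, 3, 9}  B6 = {3, 4, 9}  B7 = {2, 4, 9}  B8 = {2, 4, 6}
Tree: B1–B2, B2–B3, B3–B4, B4–B5, B5–B6, B6–B7, B7–B8
Every bag has size at most 3, so the width is 3 − 1 = 2 and tw(G) ≤ 2. For the lower bound, G contains the cycle 7–8–5–1–7, so G is not a forest; only forests have treewidth ≤ 1, hence tw(G) ≥ 2. The upper and lower bounds meet at 2, so that is the treewidth.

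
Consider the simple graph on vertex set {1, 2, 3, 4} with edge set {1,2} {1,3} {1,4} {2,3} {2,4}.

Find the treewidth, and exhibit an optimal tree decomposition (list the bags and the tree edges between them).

Every bag has size at most 3, so the width is 3 − 1 = 2 and tw(G) ≤ 2. Conversely, {1, 2, 3} is a clique of size 3, and the vertices of any clique must share a bag in every tree decomposition; so some bag has ≥ 3 vertices and tw(G) ≥ 2. Combining the bounds, tw(G) = 2.

Treewidth 2.
One optimal decomposition is:
Bags: B1 = {1, 2, 3}  B2 = {1, 2, 4}
Tree: B1–B2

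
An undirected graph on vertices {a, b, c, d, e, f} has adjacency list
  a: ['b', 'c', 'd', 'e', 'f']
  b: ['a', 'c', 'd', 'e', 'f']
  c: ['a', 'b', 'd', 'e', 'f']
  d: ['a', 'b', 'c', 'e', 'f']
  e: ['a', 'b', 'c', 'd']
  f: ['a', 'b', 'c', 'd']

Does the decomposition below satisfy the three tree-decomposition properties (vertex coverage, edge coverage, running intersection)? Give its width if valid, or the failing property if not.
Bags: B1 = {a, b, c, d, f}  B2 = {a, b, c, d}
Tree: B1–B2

No — vertex e appears in no bag.

A tree decomposition must satisfy three properties: every vertex lies in some bag; for every edge, both endpoints lie together in some bag; and for every vertex, the bags containing it form a connected subtree. Here vertex e appears in no bag, so the decomposition is invalid.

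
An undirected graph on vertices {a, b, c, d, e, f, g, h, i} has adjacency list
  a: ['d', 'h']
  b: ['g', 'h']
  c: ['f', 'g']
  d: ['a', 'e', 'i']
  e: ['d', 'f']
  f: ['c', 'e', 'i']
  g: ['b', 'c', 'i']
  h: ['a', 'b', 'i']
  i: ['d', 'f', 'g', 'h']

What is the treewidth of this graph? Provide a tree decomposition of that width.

Treewidth 3.
One such decomposition:
Bags: B1 = {b, c, g, h}  B2 = {c, g, h, i}  B3 = {c, f, h, i}  B4 = {a, f, h, i}  B5 = {a, d, f, i}  B6 = {a, d, e, f}
Tree: B1–B2, B2–B3, B3–B4, B4–B5, B5–B6

Every bag has size at most 4, so the width is 4 − 1 = 3 and tw(G) ≤ 3. For the lower bound: the 4 vertex sets {b,c,g}, {h}, {i}, {a,d,e,f} are disjoint, each induces a connected subgraph, and every pair is joined by at least one edge of G. Contracting each set to a single vertex therefore yields K_{4} as a minor, and since treewidth is minor-monotone, tw(G) ≥ tw(K_{4}) = 3. Combining the bounds, tw(G) = 3.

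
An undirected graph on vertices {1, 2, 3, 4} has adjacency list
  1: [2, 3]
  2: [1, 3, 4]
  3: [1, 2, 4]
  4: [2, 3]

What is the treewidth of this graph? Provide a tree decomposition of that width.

Treewidth 2.
One such decomposition:
Bags: B1 = {1, 2, 3}  B2 = {2, 3, 4}
Tree: B1–B2

The largest bag has 3 vertices, giving width 2; this decomposition certifies tw(G) ≤ 2. For the lower bound, the 3 vertices {1, 2, 3} are pairwise adjacent, and any tree decomposition puts a clique entirely inside one bag — forcing width ≥ 2. Hence tw(G) = 2 exactly.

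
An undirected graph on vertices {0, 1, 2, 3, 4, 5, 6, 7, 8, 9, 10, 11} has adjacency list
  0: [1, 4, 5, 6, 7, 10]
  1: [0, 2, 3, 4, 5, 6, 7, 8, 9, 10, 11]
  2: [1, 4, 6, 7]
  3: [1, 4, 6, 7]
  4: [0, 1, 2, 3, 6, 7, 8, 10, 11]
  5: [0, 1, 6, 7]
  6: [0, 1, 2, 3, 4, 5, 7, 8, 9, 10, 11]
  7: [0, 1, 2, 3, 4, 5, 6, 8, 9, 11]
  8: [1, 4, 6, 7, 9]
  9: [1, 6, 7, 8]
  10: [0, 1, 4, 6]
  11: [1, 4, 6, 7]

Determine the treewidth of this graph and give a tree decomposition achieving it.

Every bag has size at most 5, so the width is 5 − 1 = 4 and tw(G) ≤ 4. On the other hand G contains the 5-clique {0, 1, 4, 6, 10}. A clique must lie in a single bag of any decomposition, so no decomposition can have width below 4. Therefore the treewidth is 4.

Treewidth 4.
Bags: B1 = {0, 1, 4, 6, 7}  B2 = {1, 2, 4, 6, 7}  B3 = {1, 4, 6, 7, 8}  B4 = {1, 4, 6, 7, 11}  B5 = {1, 3, 4, 6, 7}  B6 = {0, 1, 5, 6, 7}  B7 = {1, 6, 7, 8, 9}  B8 = {0, 1, 4, 6, 10}
Tree: B1–B2, B1–B3, B3–B4, B4–B5, B1–B6, B3–B7, B1–B8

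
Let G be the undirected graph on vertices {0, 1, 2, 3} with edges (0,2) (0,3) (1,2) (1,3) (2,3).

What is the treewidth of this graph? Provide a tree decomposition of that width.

Treewidth 2.
One optimal decomposition is:
Bags: B1 = {1, 2, 3}  B2 = {0, 2, 3}
Tree: B1–B2

The largest bag has 3 vertices, giving width 2; this decomposition certifies tw(G) ≤ 2. Conversely, {0, 2, 3} is a clique of size 3, and the vertices of any clique must share a bag in every tree decomposition; so some bag has ≥ 3 vertices and tw(G) ≥ 2. Therefore the treewidth is 2.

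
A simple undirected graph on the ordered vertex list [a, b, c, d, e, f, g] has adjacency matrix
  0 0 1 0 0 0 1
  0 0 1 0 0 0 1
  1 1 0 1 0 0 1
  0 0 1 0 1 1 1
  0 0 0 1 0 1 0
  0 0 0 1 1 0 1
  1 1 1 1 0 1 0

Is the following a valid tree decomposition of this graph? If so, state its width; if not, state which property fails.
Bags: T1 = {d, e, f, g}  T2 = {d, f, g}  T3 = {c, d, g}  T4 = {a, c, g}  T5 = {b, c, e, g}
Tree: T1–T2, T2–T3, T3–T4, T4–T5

No — bags containing vertex e are not connected in the tree.

A tree decomposition must satisfy three properties: every vertex lies in some bag; for every edge, both endpoints lie together in some bag; and for every vertex, the bags containing it form a connected subtree. Here bags containing vertex e are not connected in the tree, so the decomposition is invalid.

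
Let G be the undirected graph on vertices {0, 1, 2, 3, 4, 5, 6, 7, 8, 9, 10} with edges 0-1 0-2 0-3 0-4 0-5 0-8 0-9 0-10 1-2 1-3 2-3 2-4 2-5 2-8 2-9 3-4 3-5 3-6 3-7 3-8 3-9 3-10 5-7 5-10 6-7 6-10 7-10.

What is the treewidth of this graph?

A width-3 tree decomposition is:
Bags: B1 = {0, 2, 3, 5}  B2 = {0, 2, 3, 8}  B3 = {0, 3, 5, 10}  B4 = {0, 1, 2, 3}  B5 = {0, 2, 3, 4}  B6 = {0, 2, 3, 9}  B7 = {3, 5, 7, 10}  B8 = {3, 6, 7, 10}
Tree: B1–B2, B1–B3, B2–B4, B1–B5, B4–B6, B3–B7, B7–B8
Each bag holds 4 vertices, so the decomposition has width 3, which upper-bounds the treewidth. Conversely, {0, 1, 2, 3} is a clique of size 4, and the vertices of any clique must share a bag in every tree decomposition; so some bag has ≥ 4 vertices and tw(G) ≥ 3. The upper and lower bounds meet at 3, so that is the treewidth.

3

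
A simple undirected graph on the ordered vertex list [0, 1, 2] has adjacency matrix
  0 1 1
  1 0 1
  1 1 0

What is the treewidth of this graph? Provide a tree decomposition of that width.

Treewidth 2.
Bags: B1 = {0, 1, 2}
Tree: (single bag)

With just one bag of size 3, the width is 3 − 1 = 2, so tw(G) ≤ 2. On the other hand G contains the 3-clique {0, 1, 2}. A clique must lie in a single bag of any decomposition, so no decomposition can have width below 2. The upper and lower bounds meet at 2, so that is the treewidth.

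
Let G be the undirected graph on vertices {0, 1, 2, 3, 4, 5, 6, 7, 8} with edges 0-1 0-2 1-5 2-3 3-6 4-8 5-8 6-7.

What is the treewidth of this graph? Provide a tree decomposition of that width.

Each bag holds 2 vertices, so the decomposition has width 1, which upper-bounds the treewidth. Any graph with an edge has treewidth ≥ 1, and G has the edge 4–8. Combining the bounds, tw(G) = 1.

Treewidth 1.
One such decomposition:
Bags: B1 = {4, 8}  B2 = {5, 8}  B3 = {1, 5}  B4 = {0, 1}  B5 = {0, 2}  B6 = {2, 3}  B7 = {3, 6}  B8 = {6, 7}
Tree: B1–B2, B2–B3, B3–B4, B4–B5, B5–B6, B6–B7, B7–B8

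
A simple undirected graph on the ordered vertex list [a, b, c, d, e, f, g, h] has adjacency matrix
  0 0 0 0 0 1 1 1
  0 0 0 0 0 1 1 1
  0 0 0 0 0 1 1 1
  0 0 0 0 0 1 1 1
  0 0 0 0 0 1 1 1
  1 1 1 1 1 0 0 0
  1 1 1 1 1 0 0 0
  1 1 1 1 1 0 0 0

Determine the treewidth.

3

A width-3 tree decomposition is:
Bags: B1 = {b, f, g, h}  B2 = {e, f, g, h}  B3 = {c, f, g, h}  B4 = {a, f, g, h}  B5 = {d, f, g, h}
Tree: B1–B2, B2–B3, B3–B4, B4–B5
Every bag has size at most 4, so the width is 4 − 1 = 3 and tw(G) ≤ 3. For the lower bound: the 4 vertex sets {b,f}, {e,g}, {h}, {c} are disjoint, each induces a connected subgraph, and every pair is joined by at least one edge of G. Contracting each set to a single vertex therefore yields K_{4} as a minor, and since treewidth is minor-monotone, tw(G) ≥ tw(K_{4}) = 3. Combining the bounds, tw(G) = 3.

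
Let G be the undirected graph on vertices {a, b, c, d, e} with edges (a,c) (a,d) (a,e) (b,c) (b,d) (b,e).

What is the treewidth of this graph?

2

A width-2 tree decomposition is:
Bags: B1 = {a, b, d}  B2 = {a, b, c}  B3 = {a, b, e}
Tree: B1–B2, B2–B3
The largest bag has 3 vertices, giving width 2; this decomposition certifies tw(G) ≤ 2. The edges d–b–c–a–d form a cycle, so G is not a tree and its treewidth is at least 2. Hence tw(G) = 2 exactly.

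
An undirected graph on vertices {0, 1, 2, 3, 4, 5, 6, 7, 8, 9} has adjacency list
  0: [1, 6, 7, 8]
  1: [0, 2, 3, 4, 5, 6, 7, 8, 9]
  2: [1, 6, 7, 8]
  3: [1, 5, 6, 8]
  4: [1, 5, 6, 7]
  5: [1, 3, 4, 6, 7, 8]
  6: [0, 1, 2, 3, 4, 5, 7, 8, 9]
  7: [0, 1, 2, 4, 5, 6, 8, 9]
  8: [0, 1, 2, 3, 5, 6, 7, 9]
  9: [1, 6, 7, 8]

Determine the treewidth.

4

A width-4 tree decomposition is:
Bags: B1 = {1, 5, 6, 7, 8}  B2 = {1, 6, 7, 8, 9}  B3 = {1, 4, 5, 6, 7}  B4 = {1, 2, 6, 7, 8}  B5 = {0, 1, 6, 7, 8}  B6 = {1, 3, 5, 6, 8}
Tree: B1–B2, B1–B3, B2–B4, B4–B5, B1–B6
Each bag holds 5 vertices, so the decomposition has width 4, which upper-bounds the treewidth. For the lower bound, the 5 vertices {1, 3, 5, 6, 8} are pairwise adjacent, and any tree decomposition puts a clique entirely inside one bag — forcing width ≥ 4. The upper and lower bounds meet at 4, so that is the treewidth.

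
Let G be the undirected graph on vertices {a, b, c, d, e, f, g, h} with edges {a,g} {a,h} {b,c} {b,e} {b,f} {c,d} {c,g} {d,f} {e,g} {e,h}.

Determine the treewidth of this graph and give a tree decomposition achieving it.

Every bag has size at most 3, so the width is 3 − 1 = 2 and tw(G) ≤ 2. Since a–h–e–g–a is a cycle in G, G is not acyclic. Forests are exactly the graphs of treewidth ≤ 1, so tw(G) ≥ 2. Therefore the treewidth is 2.

Treewidth 2.
One optimal decomposition is:
Bags: B1 = {a, g, h}  B2 = {e, g, h}  B3 = {c, e, g}  B4 = {b, c, e}  B5 = {b, c, d}  B6 = {b, d, f}
Tree: B1–B2, B2–B3, B3–B4, B4–B5, B5–B6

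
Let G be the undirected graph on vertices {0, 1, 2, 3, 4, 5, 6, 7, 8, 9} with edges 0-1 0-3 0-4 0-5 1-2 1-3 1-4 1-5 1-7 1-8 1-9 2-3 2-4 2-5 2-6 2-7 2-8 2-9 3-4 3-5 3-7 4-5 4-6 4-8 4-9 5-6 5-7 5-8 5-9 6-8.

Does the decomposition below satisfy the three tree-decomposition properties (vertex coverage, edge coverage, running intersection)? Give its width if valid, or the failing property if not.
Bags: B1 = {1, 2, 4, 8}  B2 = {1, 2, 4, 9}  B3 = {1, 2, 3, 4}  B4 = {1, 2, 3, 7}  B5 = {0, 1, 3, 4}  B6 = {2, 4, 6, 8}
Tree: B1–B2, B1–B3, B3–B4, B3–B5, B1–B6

No — vertex 5 appears in no bag.

A tree decomposition must satisfy three properties: every vertex lies in some bag; for every edge, both endpoints lie together in some bag; and for every vertex, the bags containing it form a connected subtree. Here vertex 5 appears in no bag, so the decomposition is invalid.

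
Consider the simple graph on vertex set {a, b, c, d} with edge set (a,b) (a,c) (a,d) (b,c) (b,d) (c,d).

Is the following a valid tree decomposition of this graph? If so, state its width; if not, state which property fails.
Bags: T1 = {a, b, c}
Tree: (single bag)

A tree decomposition must satisfy three properties: every vertex lies in some bag; for every edge, both endpoints lie together in some bag; and for every vertex, the bags containing it form a connected subtree. Here vertex d appears in no bag, so the decomposition is invalid.

No — vertex d appears in no bag.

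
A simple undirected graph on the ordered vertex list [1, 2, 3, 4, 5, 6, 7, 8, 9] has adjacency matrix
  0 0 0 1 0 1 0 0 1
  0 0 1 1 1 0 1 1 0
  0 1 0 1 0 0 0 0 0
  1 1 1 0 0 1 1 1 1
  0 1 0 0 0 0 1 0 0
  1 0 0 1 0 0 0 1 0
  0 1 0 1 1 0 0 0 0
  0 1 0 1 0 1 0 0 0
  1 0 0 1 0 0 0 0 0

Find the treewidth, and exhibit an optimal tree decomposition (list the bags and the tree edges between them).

Treewidth 2.
One such decomposition:
Bags: B1 = {2, 4, 8}  B2 = {4, 6, 8}  B3 = {2, 4, 7}  B4 = {1, 4, 6}  B5 = {1, 4, 9}  B6 = {2, 3, 4}  B7 = {2, 5, 7}
Tree: B1–B2, B1–B3, B2–B4, B4–B5, B1–B6, B3–B7

The largest bag has 3 vertices, giving width 2; this decomposition certifies tw(G) ≤ 2. Conversely, {1, 4, 9} is a clique of size 3, and the vertices of any clique must share a bag in every tree decomposition; so some bag has ≥ 3 vertices and tw(G) ≥ 2. The upper and lower bounds meet at 2, so that is the treewidth.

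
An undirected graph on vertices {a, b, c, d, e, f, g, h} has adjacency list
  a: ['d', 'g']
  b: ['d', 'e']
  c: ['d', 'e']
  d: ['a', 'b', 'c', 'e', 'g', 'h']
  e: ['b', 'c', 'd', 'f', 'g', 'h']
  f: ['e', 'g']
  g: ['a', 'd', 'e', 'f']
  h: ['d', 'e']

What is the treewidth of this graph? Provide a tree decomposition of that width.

Treewidth 2.
One optimal decomposition is:
Bags: B1 = {d, e, g}  B2 = {e, f, g}  B3 = {b, d, e}  B4 = {c, d, e}  B5 = {d, e, h}  B6 = {a, d, g}
Tree: B1–B2, B1–B3, B3–B4, B4–B5, B1–B6

Each bag holds 3 vertices, so the decomposition has width 2, which upper-bounds the treewidth. For the lower bound, the 3 vertices {d, e, g} are pairwise adjacent, and any tree decomposition puts a clique entirely inside one bag — forcing width ≥ 2. Combining the bounds, tw(G) = 2.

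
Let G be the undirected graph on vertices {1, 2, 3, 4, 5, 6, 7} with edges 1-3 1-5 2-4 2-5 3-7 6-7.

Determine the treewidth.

1

A width-1 tree decomposition is:
Bags: B1 = {2, 4}  B2 = {2, 5}  B3 = {1, 5}  B4 = {1, 3}  B5 = {3, 7}  B6 = {6, 7}
Tree: B1–B2, B2–B3, B3–B4, B4–B5, B5–B6
The largest bag has 2 vertices, giving width 1; this decomposition certifies tw(G) ≤ 1. G has an edge, so its treewidth is at least 1. Hence tw(G) = 1 exactly.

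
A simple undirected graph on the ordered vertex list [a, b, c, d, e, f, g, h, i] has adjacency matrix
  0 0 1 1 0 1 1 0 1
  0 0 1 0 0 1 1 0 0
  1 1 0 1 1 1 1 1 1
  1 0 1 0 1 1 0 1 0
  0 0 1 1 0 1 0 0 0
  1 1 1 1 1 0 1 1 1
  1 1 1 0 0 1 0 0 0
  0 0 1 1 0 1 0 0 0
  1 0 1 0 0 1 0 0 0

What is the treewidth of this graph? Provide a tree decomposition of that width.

Each bag holds 4 vertices, so the decomposition has width 3, which upper-bounds the treewidth. On the other hand G contains the 4-clique {c, d, e, f}. A clique must lie in a single bag of any decomposition, so no decomposition can have width below 3. Hence tw(G) = 3 exactly.

Treewidth 3.
One optimal decomposition is:
Bags: B1 = {c, d, f, h}  B2 = {a, c, d, f}  B3 = {a, c, f, g}  B4 = {c, d, e, f}  B5 = {b, c, f, g}  B6 = {a, c, f, i}
Tree: B1–B2, B2–B3, B2–B4, B3–B5, B2–B6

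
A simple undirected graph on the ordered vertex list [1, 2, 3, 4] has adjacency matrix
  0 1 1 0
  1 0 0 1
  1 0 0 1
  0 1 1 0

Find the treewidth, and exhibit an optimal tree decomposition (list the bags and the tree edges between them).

The largest bag has 3 vertices, giving width 2; this decomposition certifies tw(G) ≤ 2. For the lower bound, G contains the cycle 2–1–3–4–2, so G is not a forest; only forests have treewidth ≤ 1, hence tw(G) ≥ 2. Therefore the treewidth is 2.

Treewidth 2.
One such decomposition:
Bags: B1 = {1, 2, 3}  B2 = {2, 3, 4}
Tree: B1–B2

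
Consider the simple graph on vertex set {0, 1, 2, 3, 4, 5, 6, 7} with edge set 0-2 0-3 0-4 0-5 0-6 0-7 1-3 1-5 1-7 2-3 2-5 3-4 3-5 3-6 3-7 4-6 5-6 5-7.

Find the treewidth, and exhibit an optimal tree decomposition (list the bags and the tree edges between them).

The largest bag has 4 vertices, giving width 3; this decomposition certifies tw(G) ≤ 3. For the lower bound, the 4 vertices {0, 3, 4, 6} are pairwise adjacent, and any tree decomposition puts a clique entirely inside one bag — forcing width ≥ 3. Combining the bounds, tw(G) = 3.

Treewidth 3.
One optimal decomposition is:
Bags: B1 = {0, 3, 5, 6}  B2 = {0, 3, 5, 7}  B3 = {1, 3, 5, 7}  B4 = {0, 2, 3, 5}  B5 = {0, 3, 4, 6}
Tree: B1–B2, B2–B3, B2–B4, B1–B5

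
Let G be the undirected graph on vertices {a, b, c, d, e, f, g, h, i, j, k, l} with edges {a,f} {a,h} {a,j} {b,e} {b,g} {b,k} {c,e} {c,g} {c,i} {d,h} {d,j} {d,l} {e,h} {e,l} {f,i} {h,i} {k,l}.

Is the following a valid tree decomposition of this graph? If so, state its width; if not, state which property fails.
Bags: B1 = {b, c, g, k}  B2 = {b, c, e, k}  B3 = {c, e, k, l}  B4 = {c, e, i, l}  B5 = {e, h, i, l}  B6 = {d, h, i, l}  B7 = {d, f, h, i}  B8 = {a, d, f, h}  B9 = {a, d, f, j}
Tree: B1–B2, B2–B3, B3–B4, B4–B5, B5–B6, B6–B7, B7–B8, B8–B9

Checking the three conditions: (i) the bags cover all of {a, b, c, d, e, f, g, h, i, j, k, l}; (ii) for each edge, some bag contains both endpoints; (iii) the bags containing any fixed vertex form a subtree. All hold, so the decomposition is valid with width 4 − 1 = 3.

Yes; width 3.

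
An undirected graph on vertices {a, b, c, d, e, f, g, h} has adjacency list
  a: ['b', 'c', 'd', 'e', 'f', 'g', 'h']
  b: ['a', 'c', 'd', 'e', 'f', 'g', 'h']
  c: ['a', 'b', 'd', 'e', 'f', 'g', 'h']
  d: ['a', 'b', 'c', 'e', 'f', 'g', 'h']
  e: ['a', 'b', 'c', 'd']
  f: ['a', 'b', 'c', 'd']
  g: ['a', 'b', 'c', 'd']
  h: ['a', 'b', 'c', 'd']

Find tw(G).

A width-4 tree decomposition is:
Bags: B1 = {a, b, c, d, h}  B2 = {a, b, c, d, e}  B3 = {a, b, c, d, g}  B4 = {a, b, c, d, f}
Tree: B1–B2, B2–B3, B1–B4
Each bag holds 5 vertices, so the decomposition has width 4, which upper-bounds the treewidth. Conversely, {a, b, c, d, g} is a clique of size 5, and the vertices of any clique must share a bag in every tree decomposition; so some bag has ≥ 5 vertices and tw(G) ≥ 4. Combining the bounds, tw(G) = 4.

4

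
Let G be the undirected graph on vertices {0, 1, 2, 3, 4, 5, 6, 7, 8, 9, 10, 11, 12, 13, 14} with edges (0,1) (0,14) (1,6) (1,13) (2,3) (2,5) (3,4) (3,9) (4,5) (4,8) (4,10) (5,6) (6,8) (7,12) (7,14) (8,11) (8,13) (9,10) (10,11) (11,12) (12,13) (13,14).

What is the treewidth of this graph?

A width-3 tree decomposition is:
Bags: B1 = {2, 3, 5, 9}  B2 = {3, 4, 5, 9}  B3 = {4, 5, 9, 10}  B4 = {4, 5, 6, 10}  B5 = {4, 6, 8, 10}  B6 = {6, 8, 10, 11}  B7 = {1, 6, 8, 11}  B8 = {1, 8, 11, 13}  B9 = {1, 11, 12, 13}  B10 = {0, 1, 12, 13}  B11 = {0, 12, 13, 14}  B12 = {0, 7, 12, 14}
Tree: B1–B2, B2–B3, B3–B4, B4–B5, B5–B6, B6–B7, B7–B8, B8–B9, B9–B10, B10–B11, B11–B12
Every bag has size at most 4, so the width is 4 − 1 = 3 and tw(G) ≤ 3. For the lower bound: the 4 vertex sets {2,3,9}, {5}, {4}, {6,8,10,11} are disjoint, each induces a connected subgraph, and every pair is joined by at least one edge of G. Contracting each set to a single vertex therefore yields K_{4} as a minor, and since treewidth is minor-monotone, tw(G) ≥ tw(K_{4}) = 3. The upper and lower bounds meet at 3, so that is the treewidth.

3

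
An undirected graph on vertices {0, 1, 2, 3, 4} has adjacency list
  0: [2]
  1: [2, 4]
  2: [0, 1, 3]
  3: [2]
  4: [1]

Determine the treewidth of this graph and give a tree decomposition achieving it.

Treewidth 1.
Bags: B1 = {2, 3}  B2 = {1, 2}  B3 = {0, 2}  B4 = {1, 4}
Tree: B1–B2, B2–B3, B2–B4

Each bag holds 2 vertices, so the decomposition has width 1, which upper-bounds the treewidth. Since G has at least one edge (e.g. 3–2), it is not an edgeless graph, so tw(G) ≥ 1. Therefore the treewidth is 1.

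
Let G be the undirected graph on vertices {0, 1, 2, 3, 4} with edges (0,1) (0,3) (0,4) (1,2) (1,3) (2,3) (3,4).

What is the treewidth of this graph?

2

A width-2 tree decomposition is:
Bags: B1 = {0, 3, 4}  B2 = {0, 1, 3}  B3 = {1, 2, 3}
Tree: B1–B2, B2–B3
Each bag holds 3 vertices, so the decomposition has width 2, which upper-bounds the treewidth. For the lower bound, the 3 vertices {0, 1, 3} are pairwise adjacent, and any tree decomposition puts a clique entirely inside one bag — forcing width ≥ 2. The upper and lower bounds meet at 2, so that is the treewidth.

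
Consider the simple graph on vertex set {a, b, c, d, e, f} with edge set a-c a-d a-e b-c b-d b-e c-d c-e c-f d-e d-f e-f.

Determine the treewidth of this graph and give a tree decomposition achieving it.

Treewidth 3.
Bags: B1 = {b, c, d, e}  B2 = {c, d, e, f}  B3 = {a, c, d, e}
Tree: B1–B2, B2–B3

The largest bag has 4 vertices, giving width 3; this decomposition certifies tw(G) ≤ 3. Conversely, {a, c, d, e} is a clique of size 4, and the vertices of any clique must share a bag in every tree decomposition; so some bag has ≥ 4 vertices and tw(G) ≥ 3. Hence tw(G) = 3 exactly.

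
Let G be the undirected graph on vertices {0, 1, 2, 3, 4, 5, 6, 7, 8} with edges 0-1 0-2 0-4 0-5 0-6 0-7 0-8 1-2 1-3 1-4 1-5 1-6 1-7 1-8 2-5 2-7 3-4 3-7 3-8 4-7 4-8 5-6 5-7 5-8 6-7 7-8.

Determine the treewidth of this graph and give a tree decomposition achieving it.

Treewidth 4.
One such decomposition:
Bags: B1 = {1, 3, 4, 7, 8}  B2 = {0, 1, 4, 7, 8}  B3 = {0, 1, 5, 7, 8}  B4 = {0, 1, 2, 5, 7}  B5 = {0, 1, 5, 6, 7}
Tree: B1–B2, B2–B3, B3–B4, B3–B5

Each bag holds 5 vertices, so the decomposition has width 4, which upper-bounds the treewidth. On the other hand G contains the 5-clique {0, 1, 4, 7, 8}. A clique must lie in a single bag of any decomposition, so no decomposition can have width below 4. The upper and lower bounds meet at 4, so that is the treewidth.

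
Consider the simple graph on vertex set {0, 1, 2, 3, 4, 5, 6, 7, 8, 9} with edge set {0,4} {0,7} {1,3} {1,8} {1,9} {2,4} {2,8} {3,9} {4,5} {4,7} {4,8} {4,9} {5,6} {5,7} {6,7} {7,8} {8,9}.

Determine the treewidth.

A width-2 tree decomposition is:
Bags: B1 = {4, 7, 8}  B2 = {4, 5, 7}  B3 = {4, 8, 9}  B4 = {2, 4, 8}  B5 = {1, 8, 9}  B6 = {1, 3, 9}  B7 = {0, 4, 7}  B8 = {5, 6, 7}
Tree: B1–B2, B1–B3, B1–B4, B3–B5, B5–B6, B2–B7, B2–B8
The largest bag has 3 vertices, giving width 2; this decomposition certifies tw(G) ≤ 2. Conversely, {1, 8, 9} is a clique of size 3, and the vertices of any clique must share a bag in every tree decomposition; so some bag has ≥ 3 vertices and tw(G) ≥ 2. Hence tw(G) = 2 exactly.

2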